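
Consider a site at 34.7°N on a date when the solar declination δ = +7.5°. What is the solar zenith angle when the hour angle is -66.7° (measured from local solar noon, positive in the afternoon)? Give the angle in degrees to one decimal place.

66.6°

cos θ_z = sin φ sin δ + cos φ cos δ cos H = (0.5693)(0.1305) + (0.8221)(0.9914)(0.3955) = 0.3966.
θ_z = arccos(0.3966) = 66.63°.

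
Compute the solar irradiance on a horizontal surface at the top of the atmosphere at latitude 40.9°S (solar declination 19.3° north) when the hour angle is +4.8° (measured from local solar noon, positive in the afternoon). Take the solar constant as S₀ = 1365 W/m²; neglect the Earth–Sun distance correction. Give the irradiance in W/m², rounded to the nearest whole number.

675 W/m²

cos θ_z = sin φ sin δ + cos φ cos δ cos H = (-0.6547)(0.3305) + (0.7559)(0.9438)(0.9965) = 0.4945.
Top-of-atmosphere irradiance = S₀ cos θ_z = 1365 × 0.4945 = 674.99 W/m².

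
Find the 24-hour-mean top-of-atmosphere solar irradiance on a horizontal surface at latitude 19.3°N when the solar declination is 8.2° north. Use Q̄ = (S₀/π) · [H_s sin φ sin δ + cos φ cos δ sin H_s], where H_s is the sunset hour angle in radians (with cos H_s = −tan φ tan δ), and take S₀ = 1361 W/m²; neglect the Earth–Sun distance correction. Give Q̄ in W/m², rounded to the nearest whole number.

437 W/m²

−tan φ tan δ = −(0.3502)(0.1441) = -0.0505; H_s = arccos(-0.0505) = 92.89°. In radians, H_s = 1.6212.
H_s sin φ sin δ = 1.6212 × 0.3305 × 0.1426 = 0.0764.
cos φ cos δ sin H_s = 0.9438 × 0.9898 × 0.9987 = 0.9330.
Q̄ = (1361/π) × (0.0764 + 0.9330) = 433.22 × 1.0094 = 437.29 W/m².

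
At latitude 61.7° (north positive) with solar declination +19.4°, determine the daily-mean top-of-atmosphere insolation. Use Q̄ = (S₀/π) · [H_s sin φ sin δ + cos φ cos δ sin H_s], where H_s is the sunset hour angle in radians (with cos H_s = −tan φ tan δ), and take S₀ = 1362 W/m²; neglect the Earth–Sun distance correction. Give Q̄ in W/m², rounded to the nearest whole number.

436 W/m²

The sunset hour angle satisfies cos H_s = −tan φ tan δ = -0.6540, giving H_s = 130.84°. In radians, H_s = 2.2836.
H_s sin φ sin δ = 2.2836 × 0.8805 × 0.3322 = 0.6680.
cos φ cos δ sin H_s = 0.4741 × 0.9432 × 0.7565 = 0.3383.
Q̄ = (1362/π) × (0.6680 + 0.3383) = 433.54 × 1.0063 = 436.27 W/m².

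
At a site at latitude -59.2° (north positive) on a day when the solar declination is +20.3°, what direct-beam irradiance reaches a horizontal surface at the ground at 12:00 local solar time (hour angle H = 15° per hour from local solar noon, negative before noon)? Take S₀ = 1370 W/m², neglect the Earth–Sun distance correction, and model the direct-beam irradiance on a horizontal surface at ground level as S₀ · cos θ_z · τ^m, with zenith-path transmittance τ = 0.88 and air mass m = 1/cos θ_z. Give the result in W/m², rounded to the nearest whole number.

Hour angle H = 15° × (12 − 12) = 0.00°.
cos θ_z = sin φ sin δ + cos φ cos δ cos H = (-0.8590)(0.3469) + (0.5120)(0.9379)(1.0000) = 0.1822.
Air mass m = 1/cos θ_z = 1/0.1822 = 5.488; τ^m = 0.88^5.488 = 0.4958.
Surface direct beam = 1370 × 0.1822 × 0.4958 = 123.76 W/m².

124 W/m²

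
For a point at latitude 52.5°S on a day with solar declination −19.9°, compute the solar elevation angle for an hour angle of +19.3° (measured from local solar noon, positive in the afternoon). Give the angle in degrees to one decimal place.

With φ = -52.5°, δ = -19.9°, H = 19.30°: sin φ sin δ = 0.2700, cos φ cos δ cos H = 0.5402, so cos θ_z = 0.8102.
θ_z = arccos(0.8102) = 35.88°, so the elevation is 90° − 35.88° = 54.12°.

54.1°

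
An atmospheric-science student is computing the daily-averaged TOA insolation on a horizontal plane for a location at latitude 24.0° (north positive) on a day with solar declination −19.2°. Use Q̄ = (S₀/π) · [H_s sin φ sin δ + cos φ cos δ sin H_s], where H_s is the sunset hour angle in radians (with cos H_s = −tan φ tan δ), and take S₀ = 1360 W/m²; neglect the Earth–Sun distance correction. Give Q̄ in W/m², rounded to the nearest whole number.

287 W/m²

cos H_s = −tan(24.0°) · tan(-19.2°) = 0.1550, so H_s = arccos(0.1550) = 81.08°. In radians, H_s = 1.4151.
H_s sin φ sin δ = 1.4151 × 0.4067 × -0.3289 = -0.1893.
cos φ cos δ sin H_s = 0.9135 × 0.9444 × 0.9879 = 0.8523.
Q̄ = (1360/π) × (-0.1893 + 0.8523) = 432.90 × 0.6630 = 287.01 W/m².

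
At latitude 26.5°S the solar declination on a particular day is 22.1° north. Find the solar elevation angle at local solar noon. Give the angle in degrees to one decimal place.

At local solar noon the hour angle is zero, so the elevation is 90° − |φ − δ| = 90° − |-26.5° − (22.1°)| = 90° − 48.6° = 41.4°.

41.4°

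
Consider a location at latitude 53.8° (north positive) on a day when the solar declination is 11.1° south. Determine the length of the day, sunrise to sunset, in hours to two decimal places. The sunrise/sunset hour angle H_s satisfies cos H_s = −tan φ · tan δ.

9.93 hours

cos H_s = −tan(53.8°) · tan(-11.1°) = 0.2681, so H_s = arccos(0.2681) = 74.45°.
Day length = 2 H_s / 15° h⁻¹ = 148.90° / 15 = 9.927 h.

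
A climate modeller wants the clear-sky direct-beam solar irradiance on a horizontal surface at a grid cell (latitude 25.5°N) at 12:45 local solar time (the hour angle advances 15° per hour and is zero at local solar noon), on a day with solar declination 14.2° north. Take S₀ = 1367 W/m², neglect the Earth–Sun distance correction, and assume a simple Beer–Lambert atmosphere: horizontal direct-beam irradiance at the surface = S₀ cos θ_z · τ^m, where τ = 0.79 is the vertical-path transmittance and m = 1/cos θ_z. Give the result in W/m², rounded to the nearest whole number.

1032 W/m²

Hour angle H = 15° × (12.75 − 12) = 11.25°.
cos θ_z = sin(25.5°) sin(14.2°) + cos(25.5°) cos(14.2°) cos(11.25°) = 0.1056 + 0.8582 = 0.9638.
Air mass m = 1/cos θ_z = 1/0.9638 = 1.038; τ^m = 0.79^1.038 = 0.7830.
Surface direct beam = 1367 × 0.9638 × 0.7830 = 1031.61 W/m².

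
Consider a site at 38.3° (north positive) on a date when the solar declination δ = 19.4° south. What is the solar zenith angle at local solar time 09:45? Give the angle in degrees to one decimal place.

65.8°

Hour angle H = 15° × (9.75 − 12) = -33.75°.
With φ = 38.3°, δ = -19.4°, H = -33.75°: sin φ sin δ = -0.2059, cos φ cos δ cos H = 0.6155, so cos θ_z = 0.4096.
θ_z = arccos(0.4096) = 65.82°.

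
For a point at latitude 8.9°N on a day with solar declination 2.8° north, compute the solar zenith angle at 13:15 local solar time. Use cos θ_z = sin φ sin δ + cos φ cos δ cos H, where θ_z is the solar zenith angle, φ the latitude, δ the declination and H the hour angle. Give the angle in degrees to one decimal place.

19.6°

Hour angle H = 15° × (13.25 − 12) = 18.75°.
cos θ_z = sin(8.9°) sin(2.8°) + cos(8.9°) cos(2.8°) cos(18.75°) = 0.0076 + 0.9344 = 0.9420.
θ_z = arccos(0.9420) = 19.61°.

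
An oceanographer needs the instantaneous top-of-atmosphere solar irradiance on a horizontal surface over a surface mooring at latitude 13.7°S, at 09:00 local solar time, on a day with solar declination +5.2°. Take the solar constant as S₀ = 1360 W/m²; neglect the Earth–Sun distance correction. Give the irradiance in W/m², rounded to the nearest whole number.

Hour angle H = 15° × (9 − 12) = -45.00°.
cos θ_z = sin(-13.7°) sin(5.2°) + cos(-13.7°) cos(5.2°) cos(-45.00°) = -0.0215 + 0.6842 = 0.6627.
Top-of-atmosphere irradiance = S₀ cos θ_z = 1360 × 0.6627 = 901.27 W/m².

901 W/m²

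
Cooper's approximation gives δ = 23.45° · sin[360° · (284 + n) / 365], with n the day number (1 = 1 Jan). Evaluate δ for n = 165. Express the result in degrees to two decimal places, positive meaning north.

360 × (284 + 165) / 365 = 442.849°; sin(442.849°) = 0.9922.
δ = 23.45 × 0.9922 = 23.267° ≈ +23.27°.

+23.27°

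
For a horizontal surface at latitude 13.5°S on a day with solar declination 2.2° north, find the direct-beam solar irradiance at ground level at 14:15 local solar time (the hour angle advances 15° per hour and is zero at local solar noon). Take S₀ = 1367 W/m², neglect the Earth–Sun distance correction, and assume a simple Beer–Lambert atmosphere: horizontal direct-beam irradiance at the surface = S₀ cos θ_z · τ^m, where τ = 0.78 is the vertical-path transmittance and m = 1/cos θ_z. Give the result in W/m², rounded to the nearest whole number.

Hour angle H = 15° × (14.25 − 12) = 33.75°.
cos θ_z = sin(-13.5°) sin(2.2°) + cos(-13.5°) cos(2.2°) cos(33.75°) = -0.0090 + 0.8079 = 0.7989.
Air mass m = 1/cos θ_z = 1/0.7989 = 1.252; τ^m = 0.78^1.252 = 0.7327.
Surface direct beam = 1367 × 0.7989 × 0.7327 = 800.18 W/m².

800 W/m²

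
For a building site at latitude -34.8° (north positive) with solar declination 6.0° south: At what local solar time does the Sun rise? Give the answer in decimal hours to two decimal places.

5.72 h

cos H_s = −tan(-34.8°) · tan(-6.0°) = -0.0730, so H_s = arccos(-0.0730) = 94.19°.
Sunrise is at 12 − H_s/15 = 12 − 6.279 = 5.721 h local solar time.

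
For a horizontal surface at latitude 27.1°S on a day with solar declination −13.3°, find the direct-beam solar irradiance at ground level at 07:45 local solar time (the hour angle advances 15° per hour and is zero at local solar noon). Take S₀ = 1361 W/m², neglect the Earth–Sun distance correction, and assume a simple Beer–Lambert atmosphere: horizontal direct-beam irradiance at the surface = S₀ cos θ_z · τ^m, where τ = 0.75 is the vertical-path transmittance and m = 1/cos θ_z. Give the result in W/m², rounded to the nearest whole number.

Hour angle H = 15° × (7.75 − 12) = -63.75°.
cos θ_z = sin φ sin δ + cos φ cos δ cos H = (-0.4555)(-0.2300) + (0.8902)(0.9732)(0.4423) = 0.4879.
Air mass m = 1/cos θ_z = 1/0.4879 = 2.050; τ^m = 0.75^2.050 = 0.5545.
Surface direct beam = 1361 × 0.4879 × 0.5545 = 368.21 W/m².

368 W/m²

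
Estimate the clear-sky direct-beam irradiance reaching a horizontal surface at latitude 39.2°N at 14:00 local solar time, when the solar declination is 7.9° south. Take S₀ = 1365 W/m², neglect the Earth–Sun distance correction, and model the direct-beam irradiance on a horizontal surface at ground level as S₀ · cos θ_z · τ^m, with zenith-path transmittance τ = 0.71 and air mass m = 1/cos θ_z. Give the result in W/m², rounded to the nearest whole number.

Hour angle H = 15° × (14 − 12) = 30.00°.
cos θ_z = sin φ sin δ + cos φ cos δ cos H = (0.6320)(-0.1374) + (0.7749)(0.9905)(0.8660) = 0.5779.
Air mass m = 1/cos θ_z = 1/0.5779 = 1.730; τ^m = 0.71^1.730 = 0.5529.
Surface direct beam = 1365 × 0.5779 × 0.5529 = 436.15 W/m².

436 W/m²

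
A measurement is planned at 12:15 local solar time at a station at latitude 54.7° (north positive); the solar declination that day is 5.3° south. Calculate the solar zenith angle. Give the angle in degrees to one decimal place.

Hour angle H = 15° × (12.25 − 12) = 3.75°.
cos θ_z = sin(54.7°) sin(-5.3°) + cos(54.7°) cos(-5.3°) cos(3.75°) = -0.0754 + 0.5742 = 0.4988.
θ_z = arccos(0.4988) = 60.08°.

60.1°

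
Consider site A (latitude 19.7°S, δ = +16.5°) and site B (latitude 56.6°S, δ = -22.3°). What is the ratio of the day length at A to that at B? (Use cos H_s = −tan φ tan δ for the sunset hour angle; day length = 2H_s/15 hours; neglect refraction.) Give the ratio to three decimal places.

A: H_s = arccos(−tan -19.7° · tan 16.5°) = 83.91°, so 2H_s/15 = 11.1880 h.
B: H_s = arccos(−tan -56.6° · tan -22.3°) = 128.46°, so 2H_s/15 = 17.1280 h.
Ratio A/B = 11.1880 / 17.1280 = 0.6532.

0.653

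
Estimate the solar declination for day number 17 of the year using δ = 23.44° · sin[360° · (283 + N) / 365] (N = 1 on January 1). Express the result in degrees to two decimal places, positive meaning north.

-21.09°

360 × (283 + 17) / 365 = 295.890°; sin(295.890°) = -0.8996.
δ = 23.44 × -0.8996 = -21.087° ≈ -21.09°.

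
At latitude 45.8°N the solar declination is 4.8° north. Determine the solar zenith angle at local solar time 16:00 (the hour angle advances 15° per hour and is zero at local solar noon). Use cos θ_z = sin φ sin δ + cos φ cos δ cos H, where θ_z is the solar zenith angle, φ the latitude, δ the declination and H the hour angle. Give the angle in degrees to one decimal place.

66.0°

Hour angle H = 15° × (16 − 12) = 60.00°.
cos θ_z = sin φ sin δ + cos φ cos δ cos H = (0.7169)(0.0837) + (0.6972)(0.9965)(0.5000) = 0.4074.
θ_z = arccos(0.4074) = 65.96°.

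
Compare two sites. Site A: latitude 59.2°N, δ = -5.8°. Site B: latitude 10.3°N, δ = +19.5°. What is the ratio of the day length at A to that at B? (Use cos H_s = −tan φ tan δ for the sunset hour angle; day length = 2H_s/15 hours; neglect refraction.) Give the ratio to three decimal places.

0.856

A: H_s = arccos(−tan 59.2° · tan -5.8°) = 80.19°, so 2H_s/15 = 10.6920 h.
B: H_s = arccos(−tan 10.3° · tan 19.5°) = 93.69°, so 2H_s/15 = 12.4920 h.
Ratio A/B = 10.6920 / 12.4920 = 0.8559.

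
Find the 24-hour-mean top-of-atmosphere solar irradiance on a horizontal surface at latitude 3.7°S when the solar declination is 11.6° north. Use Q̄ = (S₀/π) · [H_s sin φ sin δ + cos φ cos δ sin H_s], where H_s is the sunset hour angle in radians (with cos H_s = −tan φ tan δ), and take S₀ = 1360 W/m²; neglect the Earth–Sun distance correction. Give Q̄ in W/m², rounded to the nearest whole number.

414 W/m²

−tan φ tan δ = −(-0.0647)(0.2053) = 0.0133; H_s = arccos(0.0133) = 89.24°. In radians, H_s = 1.5575.
H_s sin φ sin δ = 1.5575 × -0.0645 × 0.2011 = -0.0202.
cos φ cos δ sin H_s = 0.9979 × 0.9796 × 0.9999 = 0.9774.
Q̄ = (1360/π) × (-0.0202 + 0.9774) = 432.90 × 0.9572 = 414.37 W/m².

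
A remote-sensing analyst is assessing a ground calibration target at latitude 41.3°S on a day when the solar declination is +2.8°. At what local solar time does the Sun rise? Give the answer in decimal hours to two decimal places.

cos H_s = −tan(-41.3°) · tan(2.8°) = 0.0430, so H_s = arccos(0.0430) = 87.54°.
Sunrise is at 12 − H_s/15 = 12 − 5.836 = 6.164 h local solar time.

6.16 h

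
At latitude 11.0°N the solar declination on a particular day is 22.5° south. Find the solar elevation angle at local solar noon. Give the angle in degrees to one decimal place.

56.5°

At local solar noon the hour angle is zero, so the elevation is 90° − |φ − δ| = 90° − |11.0° − (-22.5°)| = 90° − 33.5° = 56.5°.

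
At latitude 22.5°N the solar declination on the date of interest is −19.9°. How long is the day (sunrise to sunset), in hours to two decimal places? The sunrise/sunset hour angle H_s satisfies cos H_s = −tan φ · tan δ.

10.85 hours

cos H_s = −tan(22.5°) · tan(-19.9°) = 0.1499, so H_s = arccos(0.1499) = 81.38°.
Day length = 2 H_s / 15° h⁻¹ = 162.76° / 15 = 10.851 h.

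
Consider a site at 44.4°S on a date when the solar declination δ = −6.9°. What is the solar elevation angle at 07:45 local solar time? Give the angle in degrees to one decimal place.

23.4°

Hour angle H = 15° × (7.75 − 12) = -63.75°.
cos θ_z = sin φ sin δ + cos φ cos δ cos H = (-0.6997)(-0.1201) + (0.7145)(0.9928)(0.4423) = 0.3978.
θ_z = arccos(0.3978) = 66.56°, so the elevation is 90° − 66.56° = 23.44°.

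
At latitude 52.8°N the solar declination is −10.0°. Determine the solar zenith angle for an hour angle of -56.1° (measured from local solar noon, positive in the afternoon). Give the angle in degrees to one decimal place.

cos θ_z = sin φ sin δ + cos φ cos δ cos H = (0.7965)(-0.1736) + (0.6046)(0.9848)(0.5577) = 0.1938.
θ_z = arccos(0.1938) = 78.83°.

78.8°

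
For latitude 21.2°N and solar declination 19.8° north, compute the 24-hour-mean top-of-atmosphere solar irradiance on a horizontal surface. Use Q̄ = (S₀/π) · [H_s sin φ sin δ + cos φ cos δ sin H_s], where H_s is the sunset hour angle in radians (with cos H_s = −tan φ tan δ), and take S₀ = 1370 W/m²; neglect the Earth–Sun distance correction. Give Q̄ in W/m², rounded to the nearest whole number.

470 W/m²

The sunset hour angle satisfies cos H_s = −tan φ tan δ = -0.1396, giving H_s = 98.02°. In radians, H_s = 1.7108.
H_s sin φ sin δ = 1.7108 × 0.3616 × 0.3387 = 0.2095.
cos φ cos δ sin H_s = 0.9323 × 0.9409 × 0.9902 = 0.8686.
Q̄ = (1370/π) × (0.2095 + 0.8686) = 436.08 × 1.0781 = 470.14 W/m².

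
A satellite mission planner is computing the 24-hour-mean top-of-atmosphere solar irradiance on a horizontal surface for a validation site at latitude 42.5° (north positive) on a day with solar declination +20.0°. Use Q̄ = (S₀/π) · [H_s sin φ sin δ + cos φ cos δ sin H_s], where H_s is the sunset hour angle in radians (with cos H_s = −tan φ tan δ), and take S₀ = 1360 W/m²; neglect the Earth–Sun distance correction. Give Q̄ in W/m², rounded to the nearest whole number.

The sunset hour angle satisfies cos H_s = −tan φ tan δ = -0.3335, giving H_s = 109.48°. In radians, H_s = 1.9108.
H_s sin φ sin δ = 1.9108 × 0.6756 × 0.3420 = 0.4415.
cos φ cos δ sin H_s = 0.7373 × 0.9397 × 0.9428 = 0.6532.
Q̄ = (1360/π) × (0.4415 + 0.6532) = 432.90 × 1.0947 = 473.90 W/m².

474 W/m²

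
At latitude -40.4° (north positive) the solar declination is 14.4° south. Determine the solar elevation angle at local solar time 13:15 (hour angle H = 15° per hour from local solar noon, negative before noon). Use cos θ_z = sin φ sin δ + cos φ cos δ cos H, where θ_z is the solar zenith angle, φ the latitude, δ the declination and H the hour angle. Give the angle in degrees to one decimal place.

59.3°

Hour angle H = 15° × (13.25 − 12) = 18.75°.
cos θ_z = sin(-40.4°) sin(-14.4°) + cos(-40.4°) cos(-14.4°) cos(18.75°) = 0.1612 + 0.6985 = 0.8597.
θ_z = arccos(0.8597) = 30.72°, so the elevation is 90° − 30.72° = 59.28°.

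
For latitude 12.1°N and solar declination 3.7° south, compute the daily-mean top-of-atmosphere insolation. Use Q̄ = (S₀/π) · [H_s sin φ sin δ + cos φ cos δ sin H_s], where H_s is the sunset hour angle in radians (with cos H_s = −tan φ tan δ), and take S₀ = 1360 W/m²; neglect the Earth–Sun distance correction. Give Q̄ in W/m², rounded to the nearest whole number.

The sunset hour angle satisfies cos H_s = −tan φ tan δ = 0.0139, giving H_s = 89.20°. In radians, H_s = 1.5568.
H_s sin φ sin δ = 1.5568 × 0.2096 × -0.0645 = -0.0210.
cos φ cos δ sin H_s = 0.9778 × 0.9979 × 0.9999 = 0.9756.
Q̄ = (1360/π) × (-0.0210 + 0.9756) = 432.90 × 0.9546 = 413.25 W/m².

413 W/m²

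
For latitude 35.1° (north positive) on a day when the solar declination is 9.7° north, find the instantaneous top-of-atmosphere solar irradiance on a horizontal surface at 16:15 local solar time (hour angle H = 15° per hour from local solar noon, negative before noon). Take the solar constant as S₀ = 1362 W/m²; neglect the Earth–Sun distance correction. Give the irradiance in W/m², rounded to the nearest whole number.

Hour angle H = 15° × (16.25 − 12) = 63.75°.
With φ = 35.1°, δ = 9.7°, H = 63.75°: sin φ sin δ = 0.0969, cos φ cos δ cos H = 0.3567, so cos θ_z = 0.4536.
Top-of-atmosphere irradiance = S₀ cos θ_z = 1362 × 0.4536 = 617.80 W/m².

618 W/m²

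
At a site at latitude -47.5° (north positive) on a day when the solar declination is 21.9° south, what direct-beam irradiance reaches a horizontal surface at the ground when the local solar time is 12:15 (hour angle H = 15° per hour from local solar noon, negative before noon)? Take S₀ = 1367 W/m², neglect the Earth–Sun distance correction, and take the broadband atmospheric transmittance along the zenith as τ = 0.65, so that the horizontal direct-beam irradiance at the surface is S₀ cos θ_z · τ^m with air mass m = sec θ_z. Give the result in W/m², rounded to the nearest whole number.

Hour angle H = 15° × (12.25 − 12) = 3.75°.
cos θ_z = sin φ sin δ + cos φ cos δ cos H = (-0.7373)(-0.3730) + (0.6756)(0.9278)(0.9979) = 0.9005.
Air mass m = 1/cos θ_z = 1/0.9005 = 1.110; τ^m = 0.65^1.110 = 0.6199.
Surface direct beam = 1367 × 0.9005 × 0.6199 = 763.09 W/m².

763 W/m²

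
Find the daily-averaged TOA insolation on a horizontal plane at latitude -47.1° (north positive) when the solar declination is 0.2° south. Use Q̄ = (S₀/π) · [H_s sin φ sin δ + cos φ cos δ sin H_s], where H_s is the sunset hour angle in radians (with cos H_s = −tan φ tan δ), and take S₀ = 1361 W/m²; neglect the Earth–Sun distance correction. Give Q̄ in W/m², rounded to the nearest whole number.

The sunset hour angle satisfies cos H_s = −tan φ tan δ = -0.0038, giving H_s = 90.22°. In radians, H_s = 1.5746.
H_s sin φ sin δ = 1.5746 × -0.7325 × -0.0035 = 0.0040.
cos φ cos δ sin H_s = 0.6807 × 1.0000 × 1.0000 = 0.6807.
Q̄ = (1361/π) × (0.0040 + 0.6807) = 433.22 × 0.6847 = 296.63 W/m².

297 W/m²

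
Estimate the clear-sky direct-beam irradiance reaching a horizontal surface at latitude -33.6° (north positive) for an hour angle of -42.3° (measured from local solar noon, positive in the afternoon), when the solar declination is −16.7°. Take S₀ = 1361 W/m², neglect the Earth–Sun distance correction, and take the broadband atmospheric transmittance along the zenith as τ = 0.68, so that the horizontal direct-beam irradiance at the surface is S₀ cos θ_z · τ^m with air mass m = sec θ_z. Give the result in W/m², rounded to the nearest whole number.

With φ = -33.6°, δ = -16.7°, H = -42.30°: sin φ sin δ = 0.1590, cos φ cos δ cos H = 0.5901, so cos θ_z = 0.7491.
Air mass m = 1/cos θ_z = 1/0.7491 = 1.335; τ^m = 0.68^1.335 = 0.5976.
Surface direct beam = 1361 × 0.7491 × 0.5976 = 609.27 W/m².

609 W/m²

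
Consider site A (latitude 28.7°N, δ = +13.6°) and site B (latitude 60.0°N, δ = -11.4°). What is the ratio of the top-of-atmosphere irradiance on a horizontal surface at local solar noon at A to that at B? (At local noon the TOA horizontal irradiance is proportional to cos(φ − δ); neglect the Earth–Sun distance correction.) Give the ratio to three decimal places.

A: cos θ_z = cos(28.7° − (13.6°)) = 0.9655.
B: cos θ_z = cos(60.0° − (-11.4°)) = 0.3190.
Ratio A/B = 0.9655 / 0.3190 = 3.0266.

3.027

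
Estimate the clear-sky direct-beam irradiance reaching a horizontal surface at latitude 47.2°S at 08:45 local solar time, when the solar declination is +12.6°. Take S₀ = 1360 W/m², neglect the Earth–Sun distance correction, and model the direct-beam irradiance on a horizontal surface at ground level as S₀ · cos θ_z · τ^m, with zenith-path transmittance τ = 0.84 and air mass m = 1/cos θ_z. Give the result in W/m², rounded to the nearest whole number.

201 W/m²

Hour angle H = 15° × (8.75 − 12) = -48.75°.
cos θ_z = sin(-47.2°) sin(12.6°) + cos(-47.2°) cos(12.6°) cos(-48.75°) = -0.1601 + 0.4372 = 0.2771.
Air mass m = 1/cos θ_z = 1/0.2771 = 3.609; τ^m = 0.84^3.609 = 0.5330.
Surface direct beam = 1360 × 0.2771 × 0.5330 = 200.86 W/m².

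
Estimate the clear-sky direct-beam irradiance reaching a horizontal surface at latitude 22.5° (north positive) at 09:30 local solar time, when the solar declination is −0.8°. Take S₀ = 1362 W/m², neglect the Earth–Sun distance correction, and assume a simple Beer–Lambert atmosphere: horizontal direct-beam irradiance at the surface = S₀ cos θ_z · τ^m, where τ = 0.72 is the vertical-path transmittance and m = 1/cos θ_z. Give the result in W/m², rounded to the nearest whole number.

631 W/m²

Hour angle H = 15° × (9.5 − 12) = -37.50°.
With φ = 22.5°, δ = -0.8°, H = -37.50°: sin φ sin δ = -0.0053, cos φ cos δ cos H = 0.7329, so cos θ_z = 0.7276.
Air mass m = 1/cos θ_z = 1/0.7276 = 1.374; τ^m = 0.72^1.374 = 0.6368.
Surface direct beam = 1362 × 0.7276 × 0.6368 = 631.06 W/m².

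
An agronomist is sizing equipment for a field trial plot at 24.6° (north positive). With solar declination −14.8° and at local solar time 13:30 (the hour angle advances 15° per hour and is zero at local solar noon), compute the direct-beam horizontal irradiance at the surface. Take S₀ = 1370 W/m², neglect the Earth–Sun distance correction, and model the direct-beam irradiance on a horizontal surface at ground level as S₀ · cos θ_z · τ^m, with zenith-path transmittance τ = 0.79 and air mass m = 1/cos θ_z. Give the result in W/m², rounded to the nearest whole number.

692 W/m²

Hour angle H = 15° × (13.5 − 12) = 22.50°.
cos θ_z = sin(24.6°) sin(-14.8°) + cos(24.6°) cos(-14.8°) cos(22.50°) = -0.1063 + 0.8122 = 0.7059.
Air mass m = 1/cos θ_z = 1/0.7059 = 1.417; τ^m = 0.79^1.417 = 0.7160.
Surface direct beam = 1370 × 0.7059 × 0.7160 = 692.43 W/m².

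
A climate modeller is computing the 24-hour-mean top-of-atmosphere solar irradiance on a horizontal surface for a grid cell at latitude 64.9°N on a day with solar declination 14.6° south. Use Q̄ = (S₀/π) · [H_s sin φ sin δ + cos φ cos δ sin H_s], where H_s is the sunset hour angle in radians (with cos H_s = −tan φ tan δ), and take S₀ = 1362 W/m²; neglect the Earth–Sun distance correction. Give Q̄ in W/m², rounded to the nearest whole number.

cos H_s = −tan(64.9°) · tan(-14.6°) = 0.5561, so H_s = arccos(0.5561) = 56.21°. In radians, H_s = 0.9810.
H_s sin φ sin δ = 0.9810 × 0.9056 × -0.2521 = -0.2240.
cos φ cos δ sin H_s = 0.4242 × 0.9677 × 0.8311 = 0.3412.
Q̄ = (1362/π) × (-0.2240 + 0.3412) = 433.54 × 0.1172 = 50.81 W/m².

51 W/m²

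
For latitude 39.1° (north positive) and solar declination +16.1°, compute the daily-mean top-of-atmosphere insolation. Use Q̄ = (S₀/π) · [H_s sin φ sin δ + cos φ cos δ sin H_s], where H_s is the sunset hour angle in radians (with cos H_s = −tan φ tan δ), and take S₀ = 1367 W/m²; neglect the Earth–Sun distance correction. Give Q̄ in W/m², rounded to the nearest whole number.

453 W/m²

cos H_s = −tan(39.1°) · tan(16.1°) = -0.2346, so H_s = arccos(-0.2346) = 103.57°. In radians, H_s = 1.8076.
H_s sin φ sin δ = 1.8076 × 0.6307 × 0.2773 = 0.3161.
cos φ cos δ sin H_s = 0.7760 × 0.9608 × 0.9721 = 0.7248.
Q̄ = (1367/π) × (0.3161 + 0.7248) = 435.13 × 1.0409 = 452.93 W/m².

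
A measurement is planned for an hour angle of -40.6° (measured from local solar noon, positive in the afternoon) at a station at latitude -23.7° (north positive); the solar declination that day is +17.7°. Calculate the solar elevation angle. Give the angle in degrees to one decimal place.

With φ = -23.7°, δ = 17.7°, H = -40.60°: sin φ sin δ = -0.1222, cos φ cos δ cos H = 0.6623, so cos θ_z = 0.5401.
θ_z = arccos(0.5401) = 57.31°, so the elevation is 90° − 57.31° = 32.69°.

32.7°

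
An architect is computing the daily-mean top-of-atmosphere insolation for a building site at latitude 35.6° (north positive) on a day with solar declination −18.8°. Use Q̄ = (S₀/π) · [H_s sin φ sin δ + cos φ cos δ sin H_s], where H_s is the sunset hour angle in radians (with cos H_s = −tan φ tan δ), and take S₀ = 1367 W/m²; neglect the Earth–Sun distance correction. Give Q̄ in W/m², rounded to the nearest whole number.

The sunset hour angle satisfies cos H_s = −tan φ tan δ = 0.2437, giving H_s = 75.89°. In radians, H_s = 1.3245.
H_s sin φ sin δ = 1.3245 × 0.5821 × -0.3223 = -0.2485.
cos φ cos δ sin H_s = 0.8131 × 0.9466 × 0.9698 = 0.7464.
Q̄ = (1367/π) × (-0.2485 + 0.7464) = 435.13 × 0.4979 = 216.65 W/m².

217 W/m²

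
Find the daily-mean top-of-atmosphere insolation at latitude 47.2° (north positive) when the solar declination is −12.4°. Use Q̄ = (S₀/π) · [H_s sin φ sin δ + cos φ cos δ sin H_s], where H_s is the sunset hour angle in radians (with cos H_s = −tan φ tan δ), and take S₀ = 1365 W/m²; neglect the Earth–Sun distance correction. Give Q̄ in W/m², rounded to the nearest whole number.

−tan φ tan δ = −(1.0799)(-0.2199) = 0.2375; H_s = arccos(0.2375) = 76.26°. In radians, H_s = 1.3310.
H_s sin φ sin δ = 1.3310 × 0.7337 × -0.2147 = -0.2097.
cos φ cos δ sin H_s = 0.6794 × 0.9767 × 0.9714 = 0.6446.
Q̄ = (1365/π) × (-0.2097 + 0.6446) = 434.49 × 0.4349 = 188.96 W/m².

189 W/m²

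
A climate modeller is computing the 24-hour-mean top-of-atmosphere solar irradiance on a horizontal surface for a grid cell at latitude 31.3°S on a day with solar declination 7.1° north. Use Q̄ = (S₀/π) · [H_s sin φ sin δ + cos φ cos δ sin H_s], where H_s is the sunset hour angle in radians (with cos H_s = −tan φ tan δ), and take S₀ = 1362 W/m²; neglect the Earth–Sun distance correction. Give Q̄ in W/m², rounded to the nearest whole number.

325 W/m²

−tan φ tan δ = −(-0.6080)(0.1246) = 0.0758; H_s = arccos(0.0758) = 85.65°. In radians, H_s = 1.4949.
H_s sin φ sin δ = 1.4949 × -0.5195 × 0.1236 = -0.0960.
cos φ cos δ sin H_s = 0.8545 × 0.9923 × 0.9971 = 0.8455.
Q̄ = (1362/π) × (-0.0960 + 0.8455) = 433.54 × 0.7495 = 324.94 W/m².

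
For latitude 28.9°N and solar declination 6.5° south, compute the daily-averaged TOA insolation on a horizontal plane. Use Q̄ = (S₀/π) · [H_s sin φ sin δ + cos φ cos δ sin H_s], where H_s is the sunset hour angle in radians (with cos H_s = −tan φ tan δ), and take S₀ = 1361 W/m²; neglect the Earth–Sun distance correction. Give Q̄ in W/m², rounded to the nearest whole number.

−tan φ tan δ = −(0.5520)(-0.1139) = 0.0629; H_s = arccos(0.0629) = 86.39°. In radians, H_s = 1.5078.
H_s sin φ sin δ = 1.5078 × 0.4833 × -0.1132 = -0.0825.
cos φ cos δ sin H_s = 0.8755 × 0.9936 × 0.9980 = 0.8682.
Q̄ = (1361/π) × (-0.0825 + 0.8682) = 433.22 × 0.7857 = 340.38 W/m².

340 W/m²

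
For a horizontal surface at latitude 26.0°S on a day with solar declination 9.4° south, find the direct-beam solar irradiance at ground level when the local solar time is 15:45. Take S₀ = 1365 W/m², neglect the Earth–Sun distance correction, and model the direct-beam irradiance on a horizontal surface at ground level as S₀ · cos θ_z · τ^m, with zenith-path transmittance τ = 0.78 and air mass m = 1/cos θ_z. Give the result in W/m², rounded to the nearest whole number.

Hour angle H = 15° × (15.75 − 12) = 56.25°.
cos θ_z = sin φ sin δ + cos φ cos δ cos H = (-0.4384)(-0.1633) + (0.8988)(0.9866)(0.5556) = 0.5643.
Air mass m = 1/cos θ_z = 1/0.5643 = 1.772; τ^m = 0.78^1.772 = 0.6439.
Surface direct beam = 1365 × 0.5643 × 0.6439 = 495.98 W/m².

496 W/m²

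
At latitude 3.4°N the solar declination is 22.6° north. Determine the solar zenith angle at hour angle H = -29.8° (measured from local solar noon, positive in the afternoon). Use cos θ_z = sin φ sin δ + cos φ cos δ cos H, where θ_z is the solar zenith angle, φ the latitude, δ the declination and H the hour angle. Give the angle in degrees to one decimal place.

34.7°

cos θ_z = sin(3.4°) sin(22.6°) + cos(3.4°) cos(22.6°) cos(-29.80°) = 0.0228 + 0.7997 = 0.8225.
θ_z = arccos(0.8225) = 34.66°.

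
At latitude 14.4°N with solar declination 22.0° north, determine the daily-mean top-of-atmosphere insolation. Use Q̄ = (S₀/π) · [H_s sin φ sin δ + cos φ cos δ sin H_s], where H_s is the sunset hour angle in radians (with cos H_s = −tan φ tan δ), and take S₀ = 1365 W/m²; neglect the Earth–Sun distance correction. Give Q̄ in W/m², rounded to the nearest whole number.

456 W/m²

The sunset hour angle satisfies cos H_s = −tan φ tan δ = -0.1037, giving H_s = 95.95°. In radians, H_s = 1.6746.
H_s sin φ sin δ = 1.6746 × 0.2487 × 0.3746 = 0.1560.
cos φ cos δ sin H_s = 0.9686 × 0.9272 × 0.9946 = 0.8932.
Q̄ = (1365/π) × (0.1560 + 0.8932) = 434.49 × 1.0492 = 455.87 W/m².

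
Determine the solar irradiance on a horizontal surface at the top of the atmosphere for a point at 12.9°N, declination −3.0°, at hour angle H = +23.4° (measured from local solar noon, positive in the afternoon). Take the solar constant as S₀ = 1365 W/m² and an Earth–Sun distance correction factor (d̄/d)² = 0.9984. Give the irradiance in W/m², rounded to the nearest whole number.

cos θ_z = sin φ sin δ + cos φ cos δ cos H = (0.2233)(-0.0523) + (0.9748)(0.9986)(0.9178) = 0.8817.
Top-of-atmosphere irradiance = S₀ (d̄/d)² cos θ_z = 1365 × 0.9984 × 0.8817 = 1201.59 W/m².

1202 W/m²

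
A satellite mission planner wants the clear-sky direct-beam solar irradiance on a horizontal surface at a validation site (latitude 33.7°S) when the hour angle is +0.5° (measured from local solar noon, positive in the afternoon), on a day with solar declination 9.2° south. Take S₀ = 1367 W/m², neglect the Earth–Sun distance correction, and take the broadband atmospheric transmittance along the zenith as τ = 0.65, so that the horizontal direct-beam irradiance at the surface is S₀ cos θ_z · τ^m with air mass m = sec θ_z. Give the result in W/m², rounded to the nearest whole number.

775 W/m²

cos θ_z = sin φ sin δ + cos φ cos δ cos H = (-0.5548)(-0.1599) + (0.8320)(0.9871)(1.0000) = 0.9100.
Air mass m = 1/cos θ_z = 1/0.9100 = 1.099; τ^m = 0.65^1.099 = 0.6229.
Surface direct beam = 1367 × 0.9100 × 0.6229 = 774.87 W/m².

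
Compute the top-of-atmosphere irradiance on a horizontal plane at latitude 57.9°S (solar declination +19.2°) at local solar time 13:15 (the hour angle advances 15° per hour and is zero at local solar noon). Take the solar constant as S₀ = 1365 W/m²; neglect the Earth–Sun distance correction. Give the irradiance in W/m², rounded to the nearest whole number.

268 W/m²

Hour angle H = 15° × (13.25 − 12) = 18.75°.
With φ = -57.9°, δ = 19.2°, H = 18.75°: sin φ sin δ = -0.2786, cos φ cos δ cos H = 0.4752, so cos θ_z = 0.1966.
Top-of-atmosphere irradiance = S₀ cos θ_z = 1365 × 0.1966 = 268.36 W/m².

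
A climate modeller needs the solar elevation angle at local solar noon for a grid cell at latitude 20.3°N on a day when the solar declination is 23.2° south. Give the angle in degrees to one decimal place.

At local solar noon the hour angle is zero, so the elevation is 90° − |φ − δ| = 90° − |20.3° − (-23.2°)| = 90° − 43.5° = 46.5°.

46.5°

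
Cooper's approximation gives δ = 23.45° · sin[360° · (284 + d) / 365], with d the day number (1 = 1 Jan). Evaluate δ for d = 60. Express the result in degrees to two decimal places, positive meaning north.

360 × (284 + 60) / 365 = 339.288°; sin(339.288°) = -0.3537.
δ = 23.45 × -0.3537 = -8.294° ≈ -8.29°.

-8.29°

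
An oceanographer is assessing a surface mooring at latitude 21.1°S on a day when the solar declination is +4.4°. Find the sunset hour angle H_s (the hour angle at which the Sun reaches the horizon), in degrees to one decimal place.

cos H_s = −tan(-21.1°) · tan(4.4°) = 0.0297, so H_s = arccos(0.0297) = 88.30°.

88.3°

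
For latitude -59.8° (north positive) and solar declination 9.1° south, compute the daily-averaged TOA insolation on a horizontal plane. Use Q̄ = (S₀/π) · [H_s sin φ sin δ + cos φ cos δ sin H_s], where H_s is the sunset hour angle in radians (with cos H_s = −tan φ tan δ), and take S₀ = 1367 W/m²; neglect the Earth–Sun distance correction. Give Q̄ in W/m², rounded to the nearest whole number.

318 W/m²

cos H_s = −tan(-59.8°) · tan(-9.1°) = -0.2752, so H_s = arccos(-0.2752) = 105.97°. In radians, H_s = 1.8495.
H_s sin φ sin δ = 1.8495 × -0.8643 × -0.1582 = 0.2529.
cos φ cos δ sin H_s = 0.5030 × 0.9874 × 0.9614 = 0.4775.
Q̄ = (1367/π) × (0.2529 + 0.4775) = 435.13 × 0.7304 = 317.82 W/m².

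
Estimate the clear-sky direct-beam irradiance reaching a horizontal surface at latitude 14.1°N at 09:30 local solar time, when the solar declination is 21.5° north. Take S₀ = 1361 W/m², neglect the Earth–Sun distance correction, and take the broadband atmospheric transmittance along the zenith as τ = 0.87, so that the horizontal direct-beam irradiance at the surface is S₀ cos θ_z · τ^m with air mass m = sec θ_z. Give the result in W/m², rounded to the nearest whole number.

922 W/m²

Hour angle H = 15° × (9.5 − 12) = -37.50°.
With φ = 14.1°, δ = 21.5°, H = -37.50°: sin φ sin δ = 0.0893, cos φ cos δ cos H = 0.7159, so cos θ_z = 0.8052.
Air mass m = 1/cos θ_z = 1/0.8052 = 1.242; τ^m = 0.87^1.242 = 0.8412.
Surface direct beam = 1361 × 0.8052 × 0.8412 = 921.85 W/m².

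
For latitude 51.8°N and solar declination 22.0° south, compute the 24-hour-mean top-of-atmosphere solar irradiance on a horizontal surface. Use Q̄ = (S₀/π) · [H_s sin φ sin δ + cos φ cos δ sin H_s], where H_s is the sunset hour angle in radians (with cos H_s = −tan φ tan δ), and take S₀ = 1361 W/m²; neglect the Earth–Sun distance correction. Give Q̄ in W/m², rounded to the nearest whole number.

cos H_s = −tan(51.8°) · tan(-22.0°) = 0.5134, so H_s = arccos(0.5134) = 59.11°. In radians, H_s = 1.0317.
H_s sin φ sin δ = 1.0317 × 0.7859 × -0.3746 = -0.3037.
cos φ cos δ sin H_s = 0.6184 × 0.9272 × 0.8582 = 0.4921.
Q̄ = (1361/π) × (-0.3037 + 0.4921) = 433.22 × 0.1884 = 81.62 W/m².

82 W/m²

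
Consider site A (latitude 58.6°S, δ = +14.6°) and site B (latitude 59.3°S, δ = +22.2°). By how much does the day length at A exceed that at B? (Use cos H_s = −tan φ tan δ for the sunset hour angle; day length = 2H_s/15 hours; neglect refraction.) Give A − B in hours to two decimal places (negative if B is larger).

A: H_s = arccos(−tan -58.6° · tan 14.6°) = 64.74°, so 2H_s/15 = 8.6320 h.
B: H_s = arccos(−tan -59.3° · tan 22.2°) = 46.58°, so 2H_s/15 = 6.2107 h.
A − B = 8.6320 − 6.2107 = 2.4213 h.

+2.42 h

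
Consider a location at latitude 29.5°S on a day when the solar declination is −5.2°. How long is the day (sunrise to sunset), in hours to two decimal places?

12.39 hours

−tan φ tan δ = −(-0.5658)(-0.0910) = -0.0515; H_s = arccos(-0.0515) = 92.95°.
Day length = 2 H_s / 15° h⁻¹ = 185.90° / 15 = 12.393 h.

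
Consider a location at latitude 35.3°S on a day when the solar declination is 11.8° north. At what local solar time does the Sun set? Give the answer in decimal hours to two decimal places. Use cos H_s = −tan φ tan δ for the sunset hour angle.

−tan φ tan δ = −(-0.7080)(0.2089) = 0.1479; H_s = arccos(0.1479) = 81.49°.
Sunset is at 12 + H_s/15 = 12 + 5.433 = 17.433 h local solar time.

17.43 h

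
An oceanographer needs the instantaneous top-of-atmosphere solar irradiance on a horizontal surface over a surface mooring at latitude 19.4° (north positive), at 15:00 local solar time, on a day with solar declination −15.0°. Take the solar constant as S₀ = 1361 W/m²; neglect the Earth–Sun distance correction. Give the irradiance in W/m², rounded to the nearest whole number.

Hour angle H = 15° × (15 − 12) = 45.00°.
cos θ_z = sin(19.4°) sin(-15.0°) + cos(19.4°) cos(-15.0°) cos(45.00°) = -0.0860 + 0.6442 = 0.5582.
Top-of-atmosphere irradiance = S₀ cos θ_z = 1361 × 0.5582 = 759.71 W/m².

760 W/m²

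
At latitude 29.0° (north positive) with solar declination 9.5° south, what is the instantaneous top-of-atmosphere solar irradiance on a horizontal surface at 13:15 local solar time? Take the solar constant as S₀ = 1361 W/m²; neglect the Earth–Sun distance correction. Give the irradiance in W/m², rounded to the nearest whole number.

Hour angle H = 15° × (13.25 − 12) = 18.75°.
With φ = 29.0°, δ = -9.5°, H = 18.75°: sin φ sin δ = -0.0800, cos φ cos δ cos H = 0.8168, so cos θ_z = 0.7368.
Top-of-atmosphere irradiance = S₀ cos θ_z = 1361 × 0.7368 = 1002.78 W/m².

1003 W/m²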